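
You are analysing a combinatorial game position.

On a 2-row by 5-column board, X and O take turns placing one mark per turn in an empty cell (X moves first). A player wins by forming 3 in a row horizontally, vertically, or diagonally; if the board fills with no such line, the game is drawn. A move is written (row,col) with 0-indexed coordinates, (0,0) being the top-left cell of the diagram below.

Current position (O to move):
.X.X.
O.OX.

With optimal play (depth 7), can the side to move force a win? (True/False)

ply 1, O at .X.X./O.OX. | (0,0)=-1→OX.X./O.OX.; (0,2)=+0→.XOX./O.OX.; (0,4)=-1→.X.XO/O.OX.; (1,1)=+1→.X.X./OOOX.*; (1,4)=-1→.X.X./O.OXO
ply 2: .X.X./OOOX. is terminal -1 (X); from .X.X./O.OX. depth 7

O winning at [.X.X./O.OX.]: True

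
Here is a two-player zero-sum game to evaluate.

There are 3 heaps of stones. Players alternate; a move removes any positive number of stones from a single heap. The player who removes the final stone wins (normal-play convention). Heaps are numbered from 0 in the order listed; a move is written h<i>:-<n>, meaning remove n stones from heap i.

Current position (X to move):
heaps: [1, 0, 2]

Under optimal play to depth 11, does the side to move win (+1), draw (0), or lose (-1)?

value((1,0,2), X) = +1

p1 X@[(1,0,2)]: h0:-1[(0,0,2)]-1 h2:-1[(1,0,1)]+1* h2:-2[(1,0,0)]-1
p2 O@[(1,0,1)]: h0:-1[(0,0,1)]-1* h2:-1[(1,0,0)]-1
p3 X@[(0,0,1)]: h2:-1[(0,0,0)]+1*
p4 O@[(0,0,0)] terminal -1; root [(1,0,2)] d11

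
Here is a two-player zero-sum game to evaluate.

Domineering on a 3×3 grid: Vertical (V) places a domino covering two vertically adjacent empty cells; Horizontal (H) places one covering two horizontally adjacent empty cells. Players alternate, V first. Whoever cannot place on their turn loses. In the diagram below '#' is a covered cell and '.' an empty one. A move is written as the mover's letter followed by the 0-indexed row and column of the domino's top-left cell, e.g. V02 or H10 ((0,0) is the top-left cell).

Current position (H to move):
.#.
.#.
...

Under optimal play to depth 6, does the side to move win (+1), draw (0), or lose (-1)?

ply 1, H at .#./.#./... | H20=-1→.#./.#./##.*; H21=-1→.#./.#./.##
ply 2, V at .#./.#./##. | V00=+1→##./##./##.*; V02=+1→.##/.##/##.; V12=+1→.#./.##/###
ply 3: ##./##./##. is terminal -1 (H); from .#./.#./... depth 6

value(.#./.#./..., H) = -1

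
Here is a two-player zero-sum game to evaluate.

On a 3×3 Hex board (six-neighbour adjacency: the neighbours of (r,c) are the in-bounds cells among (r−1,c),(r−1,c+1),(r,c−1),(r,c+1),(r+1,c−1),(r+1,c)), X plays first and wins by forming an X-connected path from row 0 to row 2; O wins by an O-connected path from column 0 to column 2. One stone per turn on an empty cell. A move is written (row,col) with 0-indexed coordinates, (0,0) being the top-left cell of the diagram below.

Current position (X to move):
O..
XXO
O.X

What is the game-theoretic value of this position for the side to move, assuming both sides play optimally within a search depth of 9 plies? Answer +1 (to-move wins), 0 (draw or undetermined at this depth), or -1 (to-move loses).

value(O../XXO/O.X, X) = +1

p1 X@[O../XXO/O.X]: (0,1)[OX./XXO/O.X]-1 (0,2)[O.X/XXO/O.X]-1 (2,1)[O../XXO/OXX]+1*
p2 O@[O../XXO/OXX]: (0,1)[OO./XXO/OXX]-1* (0,2)[O.O/XXO/OXX]-1
p3 X@[OO./XXO/OXX]: (0,2)[OOX/XXO/OXX]+1*
p4 O@[OOX/XXO/OXX] terminal -1; root [O../XXO/O.X] d9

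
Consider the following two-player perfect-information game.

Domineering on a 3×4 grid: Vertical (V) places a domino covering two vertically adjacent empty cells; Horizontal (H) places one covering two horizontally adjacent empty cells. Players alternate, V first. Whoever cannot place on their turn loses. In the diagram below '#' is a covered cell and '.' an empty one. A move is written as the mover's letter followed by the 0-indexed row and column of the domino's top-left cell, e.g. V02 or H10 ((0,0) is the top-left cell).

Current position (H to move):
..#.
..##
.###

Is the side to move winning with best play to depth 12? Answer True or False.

H winning at [..#./..##/.###]: True

[..#./..##/.###] H move#1: H00:-1/###./..##/.###, H10:+1/..#./####/.###*
[..#./####/.###] end (terminal -1, V#2); searched ..#./..##/.### to 12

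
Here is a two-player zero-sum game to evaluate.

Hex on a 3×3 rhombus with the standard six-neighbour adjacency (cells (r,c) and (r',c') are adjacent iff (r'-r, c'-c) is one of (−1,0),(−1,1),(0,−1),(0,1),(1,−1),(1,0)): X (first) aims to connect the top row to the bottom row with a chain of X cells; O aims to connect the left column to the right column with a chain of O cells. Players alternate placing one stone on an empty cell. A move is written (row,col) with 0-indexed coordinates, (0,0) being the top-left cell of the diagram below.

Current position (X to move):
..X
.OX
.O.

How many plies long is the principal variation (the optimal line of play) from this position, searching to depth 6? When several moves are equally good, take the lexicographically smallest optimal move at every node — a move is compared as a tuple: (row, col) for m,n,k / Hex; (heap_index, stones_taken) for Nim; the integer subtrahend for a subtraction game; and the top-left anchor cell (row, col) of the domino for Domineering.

p1 X@[..X/.OX/.O.]: (0,0)[X.X/.OX/.O.]-1 (0,1)[.XX/.OX/.O.]-1 (1,0)[..X/XOX/.O.]+1* (2,0)[..X/.OX/XO.]+1 (2,2)[..X/.OX/.OX]+1
p2 O@[..X/XOX/.O.]: (0,0)[O.X/XOX/.O.]-1* (0,1)[.OX/XOX/.O.]-1 (2,0)[..X/XOX/OO.]-1 (2,2)[..X/XOX/.OO]-1
p3 X@[O.X/XOX/.O.]: (0,1)[OXX/XOX/.O.]+1* (2,0)[O.X/XOX/XO.]+1 (2,2)[O.X/XOX/.OX]+1
p4 O@[OXX/XOX/.O.]: (2,0)[OXX/XOX/OO.]-1* (2,2)[OXX/XOX/.OO]-1
p5 X@[OXX/XOX/OO.]: (2,2)[OXX/XOX/OOX]+1*
p6 O@[OXX/XOX/OOX] terminal -1; root [..X/.OX/.O.] d6

PV length from [..X/.OX/.O.]: 5 plies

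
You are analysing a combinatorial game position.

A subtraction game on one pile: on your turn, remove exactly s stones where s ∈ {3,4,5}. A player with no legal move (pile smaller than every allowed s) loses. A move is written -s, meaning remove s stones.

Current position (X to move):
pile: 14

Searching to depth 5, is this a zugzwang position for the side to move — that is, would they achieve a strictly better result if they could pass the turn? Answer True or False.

zugzwang(14, X) = False

[14] X move#1: -3:-1/11, -4:+1/10*, -5:+1/9
[10] O move#2: -3:-1/7*, -4:-1/6, -5:-1/5
[7] X move#3: -3:-1/4, -4:-1/3, -5:+1/2*
[2] end (terminal -1, O#4); searched 14 to 5
if X skipped the turn, O would face:
~ [14] O move#1: -3:-1/11, -4:+1/10*, -5:+1/9
~ [10] X move#2: -3:-1/7*, -4:-1/6, -5:-1/5
~ [7] O move#3: -3:-1/4, -4:-1/3, -5:+1/2*
~ [2] end (terminal -1, X#4); searched 14 to 5
compare (X): move=+1 vs pass=-1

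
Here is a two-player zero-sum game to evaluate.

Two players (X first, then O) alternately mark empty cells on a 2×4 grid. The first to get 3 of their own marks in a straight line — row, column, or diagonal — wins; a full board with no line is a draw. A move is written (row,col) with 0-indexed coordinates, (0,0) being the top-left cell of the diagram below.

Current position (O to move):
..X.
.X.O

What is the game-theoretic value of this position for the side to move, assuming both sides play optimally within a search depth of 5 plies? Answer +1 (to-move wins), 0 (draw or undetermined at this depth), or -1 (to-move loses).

p1 O@[..X./.X.O]: (0,0)[O.X./.X.O]+0* (0,1)[.OX./.X.O]+0 (0,3)[..XO/.X.O]+0 (1,0)[..X./OX.O]-1 (1,2)[..X./.XOO]-1
p2 X@[O.X./.X.O]: (0,1)[OXX./.X.O]+0* (0,3)[O.XX/.X.O]+0 (1,0)[O.X./XX.O]+0 (1,2)[O.X./.XXO]+0
p3 O@[OXX./.X.O]: (0,3)[OXXO/.X.O]+0* (1,0)[OXX./OX.O]-1 (1,2)[OXX./.XOO]-1
p4 X@[OXXO/.X.O]: (1,0)[OXXO/XX.O]+0* (1,2)[OXXO/.XXO]+0
p5 O@[OXXO/XX.O]: (1,2)[OXXO/XXOO]+0*
p6 X@[OXXO/XXOO] terminal +0; root [..X./.X.O] d5

value(..X./.X.O, O) = 0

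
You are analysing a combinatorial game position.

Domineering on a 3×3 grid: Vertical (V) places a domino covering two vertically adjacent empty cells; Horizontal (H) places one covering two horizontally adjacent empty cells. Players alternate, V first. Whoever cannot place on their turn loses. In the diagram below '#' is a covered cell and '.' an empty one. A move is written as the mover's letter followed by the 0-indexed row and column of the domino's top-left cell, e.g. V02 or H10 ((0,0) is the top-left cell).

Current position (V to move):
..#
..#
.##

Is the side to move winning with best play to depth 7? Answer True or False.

V winning at [..#/..#/.##]: True

p1 V@[..#/..#/.##]: V00[#.#/#.#/.##]+1* V01[.##/.##/.##]+1 V10[..#/#.#/###]-1
p2 H@[#.#/#.#/.##] terminal -1; root [..#/..#/.##] d7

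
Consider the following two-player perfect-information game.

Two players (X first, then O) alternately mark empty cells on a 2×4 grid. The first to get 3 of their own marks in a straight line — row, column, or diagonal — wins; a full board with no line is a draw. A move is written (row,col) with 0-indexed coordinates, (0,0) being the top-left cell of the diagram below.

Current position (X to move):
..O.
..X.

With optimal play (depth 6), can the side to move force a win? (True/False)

X winning at [..O./..X.]: True

ply 1, X at ..O./..X. | (0,0)=+0→X.O./..X.; (0,1)=+0→.XO./..X.; (0,3)=+0→..OX/..X.; (1,0)=+0→..O./X.X.; (1,1)=+1→..O./.XX.*; (1,3)=+0→..O./..XX
ply 2, O at ..O./.XX. | (0,0)=-1→O.O./.XX.*; (0,1)=-1→.OO./.XX.; (0,3)=-1→..OO/.XX.; (1,0)=-1→..O./OXX.; (1,3)=-1→..O./.XXO
ply 3, X at O.O./.XX. | (0,1)=+1→OXO./.XX.*; (0,3)=-1→O.OX/.XX.; (1,0)=+1→O.O./XXX.; (1,3)=+1→O.O./.XXX
ply 4, O at OXO./.XX. | (0,3)=-1→OXOO/.XX.*; (1,0)=-1→OXO./OXX.; (1,3)=-1→OXO./.XXO
ply 5, X at OXOO/.XX. | (1,0)=+1→OXOO/XXX.*; (1,3)=+1→OXOO/.XXX
ply 6: OXOO/XXX. is terminal -1 (O); from ..O./..X. depth 6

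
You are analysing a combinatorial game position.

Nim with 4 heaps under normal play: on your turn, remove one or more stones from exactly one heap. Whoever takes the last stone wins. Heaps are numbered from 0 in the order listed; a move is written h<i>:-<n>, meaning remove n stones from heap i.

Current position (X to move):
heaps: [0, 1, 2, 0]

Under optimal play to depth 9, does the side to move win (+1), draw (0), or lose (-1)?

value((0,1,2,0), X) = +1

ply 1, X at (0,1,2,0) | h1:-1=-1→(0,0,2,0); h2:-1=+1→(0,1,1,0)*; h2:-2=-1→(0,1,0,0)
ply 2, O at (0,1,1,0) | h1:-1=-1→(0,0,1,0)*; h2:-1=-1→(0,1,0,0)
ply 3, X at (0,0,1,0) | h2:-1=+1→(0,0,0,0)*
ply 4: (0,0,0,0) is terminal -1 (O); from (0,1,2,0) depth 9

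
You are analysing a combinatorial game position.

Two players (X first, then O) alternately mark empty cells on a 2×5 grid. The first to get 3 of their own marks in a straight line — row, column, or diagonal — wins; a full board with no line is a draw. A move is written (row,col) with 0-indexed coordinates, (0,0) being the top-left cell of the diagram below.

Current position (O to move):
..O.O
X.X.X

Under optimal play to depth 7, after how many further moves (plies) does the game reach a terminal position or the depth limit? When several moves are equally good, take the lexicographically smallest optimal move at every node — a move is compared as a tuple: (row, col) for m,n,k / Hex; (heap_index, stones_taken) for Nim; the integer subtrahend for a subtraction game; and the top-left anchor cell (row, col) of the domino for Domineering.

PV length from [..O.O/X.X.X]: 1 ply

[..O.O/X.X.X] O move#1: (0,0):-1/O.O.O/X.X.X, (0,1):-1/.OO.O/X.X.X, (0,3):+1/..OOO/X.X.X*, (1,1):-1/..O.O/XOX.X, (1,3):-1/..O.O/X.XOX
[..OOO/X.X.X] end (terminal -1, X#2); searched ..O.O/X.X.X to 7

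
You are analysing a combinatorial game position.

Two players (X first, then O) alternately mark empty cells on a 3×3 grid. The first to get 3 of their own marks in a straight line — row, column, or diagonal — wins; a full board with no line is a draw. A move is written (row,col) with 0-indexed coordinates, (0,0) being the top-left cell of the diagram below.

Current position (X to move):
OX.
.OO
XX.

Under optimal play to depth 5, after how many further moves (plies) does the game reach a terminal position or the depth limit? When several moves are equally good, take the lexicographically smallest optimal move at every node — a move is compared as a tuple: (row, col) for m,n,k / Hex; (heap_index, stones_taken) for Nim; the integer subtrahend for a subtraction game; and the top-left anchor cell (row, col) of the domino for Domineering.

ply 1, X at OX./.OO/XX. | (0,2)=-1→OXX/.OO/XX.; (1,0)=-1→OX./XOO/XX.; (2,2)=+1→OX./.OO/XXX*
ply 2: OX./.OO/XXX is terminal -1 (O); from OX./.OO/XX. depth 5

PV length from [OX./.OO/XX.]: 1 ply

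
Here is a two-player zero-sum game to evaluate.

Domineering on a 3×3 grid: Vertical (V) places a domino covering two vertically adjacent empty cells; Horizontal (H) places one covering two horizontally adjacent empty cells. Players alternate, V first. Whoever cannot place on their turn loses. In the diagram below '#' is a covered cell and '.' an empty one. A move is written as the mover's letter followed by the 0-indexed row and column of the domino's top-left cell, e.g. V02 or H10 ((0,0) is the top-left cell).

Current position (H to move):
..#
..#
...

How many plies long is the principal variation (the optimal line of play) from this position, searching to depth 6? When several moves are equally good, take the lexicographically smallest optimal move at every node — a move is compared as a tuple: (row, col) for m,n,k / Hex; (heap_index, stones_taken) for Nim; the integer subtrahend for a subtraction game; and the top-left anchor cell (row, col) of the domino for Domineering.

ply 1, H at ..#/..#/... | H00=-1→###/..#/...; H10=+1→..#/###/...*; H20=-1→..#/..#/##.; H21=-1→..#/..#/.##
ply 2: ..#/###/... is terminal -1 (V); from ..#/..#/... depth 6

PV length from [..#/..#/...]: 1 ply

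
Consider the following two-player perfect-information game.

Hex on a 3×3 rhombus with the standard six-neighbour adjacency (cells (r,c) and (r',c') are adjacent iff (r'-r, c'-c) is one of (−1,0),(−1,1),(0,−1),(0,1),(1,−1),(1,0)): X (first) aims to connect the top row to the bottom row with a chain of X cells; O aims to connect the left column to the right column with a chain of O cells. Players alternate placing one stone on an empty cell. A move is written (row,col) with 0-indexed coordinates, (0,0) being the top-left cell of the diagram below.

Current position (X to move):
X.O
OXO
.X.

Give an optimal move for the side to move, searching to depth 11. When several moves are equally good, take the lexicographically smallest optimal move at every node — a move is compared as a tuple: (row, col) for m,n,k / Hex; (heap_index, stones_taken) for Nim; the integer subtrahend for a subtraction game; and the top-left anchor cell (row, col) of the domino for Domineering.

ply 1, X at X.O/OXO/.X. | (0,1)=+1→XXO/OXO/.X.*; (2,0)=-1→X.O/OXO/XX.; (2,2)=-1→X.O/OXO/.XX
ply 2: XXO/OXO/.X. is terminal -1 (O); from X.O/OXO/.X. depth 11

X's best at [X.O/OXO/.X.]: (0,1)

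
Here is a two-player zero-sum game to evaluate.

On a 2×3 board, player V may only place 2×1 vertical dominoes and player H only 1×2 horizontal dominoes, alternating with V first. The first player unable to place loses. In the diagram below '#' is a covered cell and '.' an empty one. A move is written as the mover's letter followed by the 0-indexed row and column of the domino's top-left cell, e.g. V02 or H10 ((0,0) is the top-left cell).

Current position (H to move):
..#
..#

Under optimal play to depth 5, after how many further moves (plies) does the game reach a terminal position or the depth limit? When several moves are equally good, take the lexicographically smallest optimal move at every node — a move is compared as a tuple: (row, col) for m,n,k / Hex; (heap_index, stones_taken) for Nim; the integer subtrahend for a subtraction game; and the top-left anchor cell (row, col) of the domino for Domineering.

PV length from [..#/..#]: 1 ply

p1 H@[..#/..#]: H00[###/..#]+1* H10[..#/###]+1
p2 V@[###/..#] terminal -1; root [..#/..#] d5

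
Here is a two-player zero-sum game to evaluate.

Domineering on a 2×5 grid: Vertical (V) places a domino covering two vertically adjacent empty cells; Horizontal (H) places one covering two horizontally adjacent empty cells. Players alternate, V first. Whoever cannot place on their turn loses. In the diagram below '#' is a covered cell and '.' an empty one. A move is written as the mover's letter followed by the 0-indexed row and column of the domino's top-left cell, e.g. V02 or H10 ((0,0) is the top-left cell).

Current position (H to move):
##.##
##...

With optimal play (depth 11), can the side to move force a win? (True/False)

H winning at [##.##/##...]: True

ply 1, H at ##.##/##... | H12=+1→##.##/####.*; H13=-1→##.##/##.##
ply 2: ##.##/####. is terminal -1 (V); from ##.##/##... depth 11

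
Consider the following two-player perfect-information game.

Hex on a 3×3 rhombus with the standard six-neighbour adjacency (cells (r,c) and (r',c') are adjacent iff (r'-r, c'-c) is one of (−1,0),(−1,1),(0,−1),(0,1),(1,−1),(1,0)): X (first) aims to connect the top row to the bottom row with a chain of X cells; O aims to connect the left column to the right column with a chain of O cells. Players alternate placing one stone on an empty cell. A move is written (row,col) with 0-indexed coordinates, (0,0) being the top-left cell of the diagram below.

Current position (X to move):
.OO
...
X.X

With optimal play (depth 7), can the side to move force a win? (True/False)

[.OO/.../X.X] X move#1: (0,0):-1/XOO/.../X.X*, (1,0):-1/.OO/X../X.X, (1,1):-1/.OO/.X./X.X, (1,2):-1/.OO/..X/X.X, (2,1):-1/.OO/.../XXX
[XOO/.../X.X] O move#2: (1,0):+1/XOO/O../X.X*, (1,1):-1/XOO/.O./X.X, (1,2):-1/XOO/..O/X.X, (2,1):-1/XOO/.../XOX
[XOO/O../X.X] end (terminal -1, X#3); searched .OO/.../X.X to 7

X winning at [.OO/.../X.X]: False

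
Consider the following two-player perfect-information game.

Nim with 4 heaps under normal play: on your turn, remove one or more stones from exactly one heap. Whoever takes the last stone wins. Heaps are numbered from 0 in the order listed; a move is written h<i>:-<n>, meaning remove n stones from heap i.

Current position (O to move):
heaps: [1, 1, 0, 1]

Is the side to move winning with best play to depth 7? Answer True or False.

O winning at [(1,1,0,1)]: True

ply 1, O at (1,1,0,1) | h0:-1=+1→(0,1,0,1)*; h1:-1=+1→(1,0,0,1); h3:-1=+1→(1,1,0,0)
ply 2, X at (0,1,0,1) | h1:-1=-1→(0,0,0,1)*; h3:-1=-1→(0,1,0,0)
ply 3, O at (0,0,0,1) | h3:-1=+1→(0,0,0,0)*
ply 4: (0,0,0,0) is terminal -1 (X); from (1,1,0,1) depth 7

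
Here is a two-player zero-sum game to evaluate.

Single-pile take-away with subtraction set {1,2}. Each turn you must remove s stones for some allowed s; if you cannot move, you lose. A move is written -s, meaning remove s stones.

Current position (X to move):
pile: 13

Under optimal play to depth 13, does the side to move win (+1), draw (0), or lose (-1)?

value(13, X) = +1

ply 1, X at 13 | -1=+1→12*; -2=-1→11
ply 2, O at 12 | -1=-1→11*; -2=-1→10
ply 3, X at 11 | -1=-1→10; -2=+1→9*
ply 4, O at 9 | -1=-1→8*; -2=-1→7
ply 5, X at 8 | -1=-1→7; -2=+1→6*
ply 6, O at 6 | -1=-1→5*; -2=-1→4
ply 7, X at 5 | -1=-1→4; -2=+1→3*
ply 8, O at 3 | -1=-1→2*; -2=-1→1
ply 9, X at 2 | -1=-1→1; -2=+1→0*
ply 10: 0 is terminal -1 (O); from 13 depth 13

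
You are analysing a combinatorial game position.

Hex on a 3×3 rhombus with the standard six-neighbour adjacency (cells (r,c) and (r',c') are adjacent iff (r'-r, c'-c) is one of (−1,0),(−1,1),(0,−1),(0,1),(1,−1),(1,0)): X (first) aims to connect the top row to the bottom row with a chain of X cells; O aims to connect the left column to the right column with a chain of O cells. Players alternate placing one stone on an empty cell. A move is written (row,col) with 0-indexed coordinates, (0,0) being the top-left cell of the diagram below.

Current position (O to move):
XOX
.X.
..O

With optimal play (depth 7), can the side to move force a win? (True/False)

O winning at [XOX/.X./..O]: False

p1 O@[XOX/.X./..O]: (1,0)[XOX/OX./..O]-1* (1,2)[XOX/.XO/..O]-1 (2,0)[XOX/.X./O.O]-1 (2,1)[XOX/.X./.OO]-1
p2 X@[XOX/OX./..O]: (1,2)[XOX/OXX/..O]+1* (2,0)[XOX/OX./X.O]+1 (2,1)[XOX/OX./.XO]+1
p3 O@[XOX/OXX/..O]: (2,0)[XOX/OXX/O.O]-1* (2,1)[XOX/OXX/.OO]-1
p4 X@[XOX/OXX/O.O]: (2,1)[XOX/OXX/OXO]+1*
p5 O@[XOX/OXX/OXO] terminal -1; root [XOX/.X./..O] d7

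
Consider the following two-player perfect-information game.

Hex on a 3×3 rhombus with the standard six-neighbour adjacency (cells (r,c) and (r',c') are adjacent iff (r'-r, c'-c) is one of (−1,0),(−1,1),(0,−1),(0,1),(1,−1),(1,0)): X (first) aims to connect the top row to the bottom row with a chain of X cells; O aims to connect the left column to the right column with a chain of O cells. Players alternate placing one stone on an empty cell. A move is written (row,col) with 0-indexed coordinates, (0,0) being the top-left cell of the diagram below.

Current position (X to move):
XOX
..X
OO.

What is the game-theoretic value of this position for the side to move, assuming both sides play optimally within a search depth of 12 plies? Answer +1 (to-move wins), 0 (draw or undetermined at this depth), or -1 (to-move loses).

value(XOX/..X/OO., X) = +1

[XOX/..X/OO.] X move#1: (1,0):-1/XOX/X.X/OO., (1,1):-1/XOX/.XX/OO., (2,2):+1/XOX/..X/OOX*
[XOX/..X/OOX] end (terminal -1, O#2); searched XOX/..X/OO. to 12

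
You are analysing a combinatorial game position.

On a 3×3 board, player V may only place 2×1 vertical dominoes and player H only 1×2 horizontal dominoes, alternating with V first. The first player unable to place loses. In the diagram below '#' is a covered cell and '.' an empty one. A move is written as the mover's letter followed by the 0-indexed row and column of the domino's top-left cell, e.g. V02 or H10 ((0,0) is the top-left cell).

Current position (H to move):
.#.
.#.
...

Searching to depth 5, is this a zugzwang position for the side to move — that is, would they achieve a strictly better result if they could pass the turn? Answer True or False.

p1 H@[.#./.#./...]: H20[.#./.#./##.]-1* H21[.#./.#./.##]-1
p2 V@[.#./.#./##.]: V00[##./##./##.]+1* V02[.##/.##/##.]+1 V12[.#./.##/###]+1
p3 H@[##./##./##.] terminal -1; root [.#./.#./...] d5
pass branch (V moves first from the same position):
  | p1 V@[.#./.#./...]: V00[##./##./...]+1* V02[.##/.##/...]+1 V10[.#./##./#..]+1 V12[.#./.##/..#]+1
  | p2 H@[##./##./...]: H20[##./##./##.]-1* H21[##./##./.##]-1
  | p3 V@[##./##./##.]: V02[###/###/##.]+1* V12[##./###/###]+1
  | p4 H@[###/###/##.] terminal -1; root [.#./.#./...] d5
H moving scores -1; H passing scores -1

zugzwang(.#./.#./..., H) = False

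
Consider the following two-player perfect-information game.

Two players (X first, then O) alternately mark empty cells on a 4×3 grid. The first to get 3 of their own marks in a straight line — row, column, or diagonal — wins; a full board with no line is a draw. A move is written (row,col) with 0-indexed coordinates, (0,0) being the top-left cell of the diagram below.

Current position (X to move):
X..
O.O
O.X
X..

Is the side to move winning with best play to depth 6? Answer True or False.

p1 X@[X../O.O/O.X/X..]: (0,1)[XX./O.O/O.X/X..]-1 (0,2)[X.X/O.O/O.X/X..]-1 (1,1)[X../OXO/O.X/X..]+1* (2,1)[X../O.O/OXX/X..]-1 (3,1)[X../O.O/O.X/XX.]-1 (3,2)[X../O.O/O.X/X.X]-1
p2 O@[X../OXO/O.X/X..] terminal -1; root [X../O.O/O.X/X..] d6

X winning at [X../O.O/O.X/X..]: True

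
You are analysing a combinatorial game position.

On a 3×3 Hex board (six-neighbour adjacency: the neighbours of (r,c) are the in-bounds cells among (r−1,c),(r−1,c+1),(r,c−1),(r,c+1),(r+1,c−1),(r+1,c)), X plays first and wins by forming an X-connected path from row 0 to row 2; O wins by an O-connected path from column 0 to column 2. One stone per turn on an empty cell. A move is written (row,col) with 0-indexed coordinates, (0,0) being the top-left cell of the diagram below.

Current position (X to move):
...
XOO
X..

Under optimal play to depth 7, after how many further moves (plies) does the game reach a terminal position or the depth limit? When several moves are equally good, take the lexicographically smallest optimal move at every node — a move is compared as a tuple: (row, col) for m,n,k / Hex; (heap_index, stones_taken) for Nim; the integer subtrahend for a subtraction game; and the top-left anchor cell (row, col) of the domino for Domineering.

PV length from [.../XOO/X..]: 1 ply

p1 X@[.../XOO/X..]: (0,0)[X../XOO/X..]+1* (0,1)[.X./XOO/X..]+1 (0,2)[..X/XOO/X..]+1 (2,1)[.../XOO/XX.]+1 (2,2)[.../XOO/X.X]+1
p2 O@[X../XOO/X..] terminal -1; root [.../XOO/X..] d7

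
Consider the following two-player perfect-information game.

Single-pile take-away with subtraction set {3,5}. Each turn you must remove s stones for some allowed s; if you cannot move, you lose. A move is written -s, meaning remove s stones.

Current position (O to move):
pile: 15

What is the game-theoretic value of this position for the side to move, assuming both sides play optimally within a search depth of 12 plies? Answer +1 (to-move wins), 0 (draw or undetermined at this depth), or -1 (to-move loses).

value(15, O) = +1

[15] O move#1: -3:-1/12, -5:+1/10*
[10] X move#2: -3:-1/7*, -5:-1/5
[7] O move#3: -3:-1/4, -5:+1/2*
[2] end (terminal -1, X#4); searched 15 to 12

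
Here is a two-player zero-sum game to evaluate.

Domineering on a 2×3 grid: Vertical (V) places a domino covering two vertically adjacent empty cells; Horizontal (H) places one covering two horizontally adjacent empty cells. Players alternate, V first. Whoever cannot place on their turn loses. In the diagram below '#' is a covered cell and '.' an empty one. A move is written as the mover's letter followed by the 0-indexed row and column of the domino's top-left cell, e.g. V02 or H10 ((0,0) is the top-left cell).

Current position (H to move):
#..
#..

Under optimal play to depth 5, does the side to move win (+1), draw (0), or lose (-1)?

[#../#..] H move#1: H01:+1/###/#..*, H11:+1/#../###
[###/#..] end (terminal -1, V#2); searched #../#.. to 5

value(#../#.., H) = +1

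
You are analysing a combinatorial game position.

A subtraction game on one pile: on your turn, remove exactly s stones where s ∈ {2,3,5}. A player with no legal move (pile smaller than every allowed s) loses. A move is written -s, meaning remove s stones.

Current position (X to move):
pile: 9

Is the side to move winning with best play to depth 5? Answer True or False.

X winning at [9]: True

[9] X move#1: -2:+1/7*, -3:-1/6, -5:-1/4
[7] O move#2: -2:-1/5*, -3:-1/4, -5:-1/2
[5] X move#3: -2:-1/3, -3:-1/2, -5:+1/0*
[0] end (terminal -1, O#4); searched 9 to 5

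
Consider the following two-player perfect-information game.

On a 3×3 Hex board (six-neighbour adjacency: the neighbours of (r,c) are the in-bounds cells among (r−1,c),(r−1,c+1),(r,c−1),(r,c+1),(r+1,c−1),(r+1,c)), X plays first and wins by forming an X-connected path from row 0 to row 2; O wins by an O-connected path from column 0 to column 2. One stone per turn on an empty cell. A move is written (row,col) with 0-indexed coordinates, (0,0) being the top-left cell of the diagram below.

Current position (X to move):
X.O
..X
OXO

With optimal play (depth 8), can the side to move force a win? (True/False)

X winning at [X.O/..X/OXO]: True

p1 X@[X.O/..X/OXO]: (0,1)[XXO/..X/OXO]-1 (1,0)[X.O/X.X/OXO]-1 (1,1)[X.O/.XX/OXO]+1*
p2 O@[X.O/.XX/OXO]: (0,1)[XOO/.XX/OXO]-1* (1,0)[X.O/OXX/OXO]-1
p3 X@[XOO/.XX/OXO]: (1,0)[XOO/XXX/OXO]+1*
p4 O@[XOO/XXX/OXO] terminal -1; root [X.O/..X/OXO] d8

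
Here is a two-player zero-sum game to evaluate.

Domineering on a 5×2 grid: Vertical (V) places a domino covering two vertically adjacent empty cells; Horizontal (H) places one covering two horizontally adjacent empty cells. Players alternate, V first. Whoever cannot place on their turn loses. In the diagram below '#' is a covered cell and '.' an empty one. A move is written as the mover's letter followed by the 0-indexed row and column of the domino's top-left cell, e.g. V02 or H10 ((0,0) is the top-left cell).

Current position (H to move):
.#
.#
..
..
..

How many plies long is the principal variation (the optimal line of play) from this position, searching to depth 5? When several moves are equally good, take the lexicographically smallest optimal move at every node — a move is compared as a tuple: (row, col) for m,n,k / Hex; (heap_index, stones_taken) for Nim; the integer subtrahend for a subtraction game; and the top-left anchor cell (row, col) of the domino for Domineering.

PV length from [.#/.#/../../..]: 3 plies

p1 H@[.#/.#/../../..]: H20[.#/.#/##/../..]-1 H30[.#/.#/../##/..]+1* H40[.#/.#/../../##]-1
p2 V@[.#/.#/../##/..]: V00[##/##/../##/..]-1* V10[.#/##/#./##/..]-1
p3 H@[##/##/../##/..]: H20[##/##/##/##/..]+1* H40[##/##/../##/##]+1
p4 V@[##/##/##/##/..] terminal -1; root [.#/.#/../../..] d5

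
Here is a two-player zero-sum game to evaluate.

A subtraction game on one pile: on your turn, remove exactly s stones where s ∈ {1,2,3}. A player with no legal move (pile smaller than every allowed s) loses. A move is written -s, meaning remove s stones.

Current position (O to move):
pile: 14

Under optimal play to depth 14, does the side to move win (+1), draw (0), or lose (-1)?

[14] O move#1: -1:-1/13, -2:+1/12*, -3:-1/11
[12] X move#2: -1:-1/11*, -2:-1/10, -3:-1/9
[11] O move#3: -1:-1/10, -2:-1/9, -3:+1/8*
[8] X move#4: -1:-1/7*, -2:-1/6, -3:-1/5
[7] O move#5: -1:-1/6, -2:-1/5, -3:+1/4*
[4] X move#6: -1:-1/3*, -2:-1/2, -3:-1/1
[3] O move#7: -1:-1/2, -2:-1/1, -3:+1/0*
[0] end (terminal -1, X#8); searched 14 to 14

value(14, O) = +1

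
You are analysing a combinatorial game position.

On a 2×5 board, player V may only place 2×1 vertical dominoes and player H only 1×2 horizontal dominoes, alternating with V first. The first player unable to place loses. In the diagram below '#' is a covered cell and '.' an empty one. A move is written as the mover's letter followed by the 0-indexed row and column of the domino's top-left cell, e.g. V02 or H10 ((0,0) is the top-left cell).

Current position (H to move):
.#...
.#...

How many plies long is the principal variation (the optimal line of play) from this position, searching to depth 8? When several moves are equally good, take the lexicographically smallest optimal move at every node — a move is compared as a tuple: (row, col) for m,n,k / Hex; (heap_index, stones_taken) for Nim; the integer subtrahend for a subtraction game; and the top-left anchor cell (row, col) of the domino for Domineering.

PV length from [.#.../.#...]: 4 plies

[.#.../.#...] H move#1: H02:-1/.###./.#...*, H03:-1/.#.##/.#..., H12:-1/.#.../.###., H13:-1/.#.../.#.##
[.###./.#...] V move#2: V00:-1/####./##..., V04:+1/.####/.#..#*
[.####/.#..#] H move#3: H12:-1/.####/.####*
[.####/.####] V move#4: V00:+1/#####/#####*
[#####/#####] end (terminal -1, H#5); searched .#.../.#... to 8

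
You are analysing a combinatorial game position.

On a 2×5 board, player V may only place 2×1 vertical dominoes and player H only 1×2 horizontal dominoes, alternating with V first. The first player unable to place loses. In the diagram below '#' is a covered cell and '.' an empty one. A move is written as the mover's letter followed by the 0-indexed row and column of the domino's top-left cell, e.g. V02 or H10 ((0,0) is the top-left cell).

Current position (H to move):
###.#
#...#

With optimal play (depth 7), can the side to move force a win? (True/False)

p1 H@[###.#/#...#]: H11[###.#/###.#]-1 H12[###.#/#.###]+1*
p2 V@[###.#/#.###] terminal -1; root [###.#/#...#] d7

H winning at [###.#/#...#]: True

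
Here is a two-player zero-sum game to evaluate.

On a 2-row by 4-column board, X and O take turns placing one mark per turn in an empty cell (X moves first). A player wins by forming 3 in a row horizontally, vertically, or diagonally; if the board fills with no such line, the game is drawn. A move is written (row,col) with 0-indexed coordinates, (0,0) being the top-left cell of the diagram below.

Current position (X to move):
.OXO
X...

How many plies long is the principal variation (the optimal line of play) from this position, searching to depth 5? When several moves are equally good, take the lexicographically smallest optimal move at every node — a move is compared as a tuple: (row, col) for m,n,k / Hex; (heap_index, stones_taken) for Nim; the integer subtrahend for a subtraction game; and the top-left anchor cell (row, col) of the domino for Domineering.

PV length from [.OXO/X...]: 4 plies

ply 1, X at .OXO/X... | (0,0)=+0→XOXO/X...*; (1,1)=+0→.OXO/XX..; (1,2)=+0→.OXO/X.X.; (1,3)=+0→.OXO/X..X
ply 2, O at XOXO/X... | (1,1)=+0→XOXO/XO..*; (1,2)=+0→XOXO/X.O.; (1,3)=+0→XOXO/X..O
ply 3, X at XOXO/XO.. | (1,2)=+0→XOXO/XOX.*; (1,3)=+0→XOXO/XO.X
ply 4, O at XOXO/XOX. | (1,3)=+0→XOXO/XOXO*
ply 5: XOXO/XOXO is terminal +0 (X); from .OXO/X... depth 5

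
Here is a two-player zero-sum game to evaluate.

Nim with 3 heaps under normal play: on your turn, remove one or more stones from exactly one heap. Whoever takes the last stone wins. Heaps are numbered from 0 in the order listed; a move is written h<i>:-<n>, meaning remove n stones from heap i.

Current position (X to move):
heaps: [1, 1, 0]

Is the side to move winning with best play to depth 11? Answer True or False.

X winning at [(1,1,0)]: False

ply 1, X at (1,1,0) | h0:-1=-1→(0,1,0)*; h1:-1=-1→(1,0,0)
ply 2, O at (0,1,0) | h1:-1=+1→(0,0,0)*
ply 3: (0,0,0) is terminal -1 (X); from (1,1,0) depth 11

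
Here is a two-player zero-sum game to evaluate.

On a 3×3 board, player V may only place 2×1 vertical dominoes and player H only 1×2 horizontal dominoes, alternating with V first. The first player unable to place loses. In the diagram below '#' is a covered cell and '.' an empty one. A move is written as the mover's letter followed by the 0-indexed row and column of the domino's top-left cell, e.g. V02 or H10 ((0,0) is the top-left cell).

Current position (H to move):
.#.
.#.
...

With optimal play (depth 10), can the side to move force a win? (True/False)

H winning at [.#./.#./...]: False

[.#./.#./...] H move#1: H20:-1/.#./.#./##.*, H21:-1/.#./.#./.##
[.#./.#./##.] V move#2: V00:+1/##./##./##.*, V02:+1/.##/.##/##., V12:+1/.#./.##/###
[##./##./##.] end (terminal -1, H#3); searched .#./.#./... to 10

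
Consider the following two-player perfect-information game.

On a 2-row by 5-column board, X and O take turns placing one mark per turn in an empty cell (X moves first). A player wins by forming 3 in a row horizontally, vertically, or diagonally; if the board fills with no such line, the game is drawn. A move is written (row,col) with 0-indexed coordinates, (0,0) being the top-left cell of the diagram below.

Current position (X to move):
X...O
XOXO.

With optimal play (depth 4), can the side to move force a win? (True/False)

p1 X@[X...O/XOXO.]: (0,1)[XX..O/XOXO.]+0* (0,2)[X.X.O/XOXO.]+0 (0,3)[X..XO/XOXO.]+0 (1,4)[X...O/XOXOX]+0
p2 O@[XX..O/XOXO.]: (0,2)[XXO.O/XOXO.]+0* (0,3)[XX.OO/XOXO.]-1 (1,4)[XX..O/XOXOO]-1
p3 X@[XXO.O/XOXO.]: (0,3)[XXOXO/XOXO.]+0* (1,4)[XXO.O/XOXOX]-1
p4 O@[XXOXO/XOXO.]: (1,4)[XXOXO/XOXOO]+0*
p5 X@[XXOXO/XOXOO] terminal +0; root [X...O/XOXO.] d4

X winning at [X...O/XOXO.]: False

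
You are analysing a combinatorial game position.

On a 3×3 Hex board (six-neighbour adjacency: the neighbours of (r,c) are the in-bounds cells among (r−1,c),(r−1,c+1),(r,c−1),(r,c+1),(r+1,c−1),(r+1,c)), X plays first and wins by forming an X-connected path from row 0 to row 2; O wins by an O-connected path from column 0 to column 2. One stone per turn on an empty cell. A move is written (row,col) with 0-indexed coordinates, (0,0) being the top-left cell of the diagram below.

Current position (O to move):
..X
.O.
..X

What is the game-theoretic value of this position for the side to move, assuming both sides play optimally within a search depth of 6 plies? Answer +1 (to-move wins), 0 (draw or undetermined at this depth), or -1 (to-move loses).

value(..X/.O./..X, O) = +1

p1 O@[..X/.O./..X]: (0,0)[O.X/.O./..X]-1 (0,1)[.OX/.O./..X]-1 (1,0)[..X/OO./..X]-1 (1,2)[..X/.OO/..X]+1* (2,0)[..X/.O./O.X]-1 (2,1)[..X/.O./.OX]-1
p2 X@[..X/.OO/..X]: (0,0)[X.X/.OO/..X]-1* (0,1)[.XX/.OO/..X]-1 (1,0)[..X/XOO/..X]-1 (2,0)[..X/.OO/X.X]-1 (2,1)[..X/.OO/.XX]-1
p3 O@[X.X/.OO/..X]: (0,1)[XOX/.OO/..X]+1* (1,0)[X.X/OOO/..X]+1 (2,0)[X.X/.OO/O.X]+1 (2,1)[X.X/.OO/.OX]+1
p4 X@[XOX/.OO/..X]: (1,0)[XOX/XOO/..X]-1* (2,0)[XOX/.OO/X.X]-1 (2,1)[XOX/.OO/.XX]-1
p5 O@[XOX/XOO/..X]: (2,0)[XOX/XOO/O.X]+1* (2,1)[XOX/XOO/.OX]-1
p6 X@[XOX/XOO/O.X] terminal -1; root [..X/.O./..X] d6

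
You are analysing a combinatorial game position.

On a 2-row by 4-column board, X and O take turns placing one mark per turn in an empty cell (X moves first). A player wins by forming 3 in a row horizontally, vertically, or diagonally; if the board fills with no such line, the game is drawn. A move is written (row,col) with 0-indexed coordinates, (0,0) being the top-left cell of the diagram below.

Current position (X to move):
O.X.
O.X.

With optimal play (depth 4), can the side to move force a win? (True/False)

X winning at [O.X./O.X.]: False

[O.X./O.X.] X move#1: (0,1):+0/OXX./O.X.*, (0,3):+0/O.XX/O.X., (1,1):+0/O.X./OXX., (1,3):+0/O.X./O.XX
[OXX./O.X.] O move#2: (0,3):+0/OXXO/O.X.*, (1,1):-1/OXX./OOX., (1,3):-1/OXX./O.XO
[OXXO/O.X.] X move#3: (1,1):+0/OXXO/OXX.*, (1,3):+0/OXXO/O.XX
[OXXO/OXX.] O move#4: (1,3):+0/OXXO/OXXO*
[OXXO/OXXO] end (terminal +0, X#5); searched O.X./O.X. to 4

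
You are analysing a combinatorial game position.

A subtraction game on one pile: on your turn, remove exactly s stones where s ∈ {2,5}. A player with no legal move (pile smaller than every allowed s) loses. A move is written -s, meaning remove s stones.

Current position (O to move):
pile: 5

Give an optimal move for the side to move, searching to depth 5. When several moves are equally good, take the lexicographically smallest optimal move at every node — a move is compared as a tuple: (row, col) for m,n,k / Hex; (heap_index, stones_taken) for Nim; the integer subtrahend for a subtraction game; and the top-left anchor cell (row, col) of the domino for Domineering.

O's best at [5]: -5

[5] O move#1: -2:-1/3, -5:+1/0*
[0] end (terminal -1, X#2); searched 5 to 5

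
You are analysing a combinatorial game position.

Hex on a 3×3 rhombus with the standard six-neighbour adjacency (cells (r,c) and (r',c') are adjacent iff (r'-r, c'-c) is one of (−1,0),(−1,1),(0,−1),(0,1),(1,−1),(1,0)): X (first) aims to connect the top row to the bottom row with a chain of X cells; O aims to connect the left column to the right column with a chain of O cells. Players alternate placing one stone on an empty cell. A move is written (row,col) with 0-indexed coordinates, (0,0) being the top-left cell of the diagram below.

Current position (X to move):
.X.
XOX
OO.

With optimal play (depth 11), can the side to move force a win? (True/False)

p1 X@[.X./XOX/OO.]: (0,0)[XX./XOX/OO.]-1* (0,2)[.XX/XOX/OO.]-1 (2,2)[.X./XOX/OOX]-1
p2 O@[XX./XOX/OO.]: (0,2)[XXO/XOX/OO.]+1* (2,2)[XX./XOX/OOO]+1
p3 X@[XXO/XOX/OO.] terminal -1; root [.X./XOX/OO.] d11

X winning at [.X./XOX/OO.]: False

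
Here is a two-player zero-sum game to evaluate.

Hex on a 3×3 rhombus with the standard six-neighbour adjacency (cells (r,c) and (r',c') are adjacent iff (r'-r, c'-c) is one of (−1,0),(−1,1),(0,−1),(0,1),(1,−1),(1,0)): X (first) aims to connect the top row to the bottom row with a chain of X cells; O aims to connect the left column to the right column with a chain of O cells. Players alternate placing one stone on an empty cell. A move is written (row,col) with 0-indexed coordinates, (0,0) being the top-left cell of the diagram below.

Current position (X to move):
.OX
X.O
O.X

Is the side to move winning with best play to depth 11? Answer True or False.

p1 X@[.OX/X.O/O.X]: (0,0)[XOX/X.O/O.X]-1* (1,1)[.OX/XXO/O.X]-1 (2,1)[.OX/X.O/OXX]-1
p2 O@[XOX/X.O/O.X]: (1,1)[XOX/XOO/O.X]+1* (2,1)[XOX/X.O/OOX]+1
p3 X@[XOX/XOO/O.X] terminal -1; root [.OX/X.O/O.X] d11

X winning at [.OX/X.O/O.X]: False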